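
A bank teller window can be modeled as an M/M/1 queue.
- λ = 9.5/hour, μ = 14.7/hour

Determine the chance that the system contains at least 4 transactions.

ρ = λ/μ = 9.5/14.7 = 0.64626
P(N ≥ n) = ρⁿ
P(N ≥ 4) = 0.64626^4
P(N ≥ 4) = 0.1744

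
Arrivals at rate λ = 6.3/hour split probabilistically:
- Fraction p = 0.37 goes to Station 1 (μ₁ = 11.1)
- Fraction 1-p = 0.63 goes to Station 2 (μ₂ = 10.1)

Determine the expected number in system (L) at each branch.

Effective rates: λ₁ = 6.3×0.37 = 2.331, λ₂ = 6.3×0.63 = 3.969
Station 1: ρ₁ = 2.331/11.1 = 0.2100, L₁ = ρ₁/(1-ρ₁) = 0.2100/(1-0.2100) = 0.2658
Station 2: ρ₂ = 3.969/10.1 = 0.3930, L₂ = ρ₂/(1-ρ₂) = 0.3930/(1-0.3930) = 0.6474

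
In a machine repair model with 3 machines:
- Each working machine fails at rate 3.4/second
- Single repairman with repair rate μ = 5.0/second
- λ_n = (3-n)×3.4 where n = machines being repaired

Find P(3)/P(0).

P(3)/P(0) = ∏_{i=0}^{3-1} λ_i/μ_{i+1}
= (3-0)×3.4/5.0 × (3-1)×3.4/5.0 × (3-2)×3.4/5.0
= 1.8866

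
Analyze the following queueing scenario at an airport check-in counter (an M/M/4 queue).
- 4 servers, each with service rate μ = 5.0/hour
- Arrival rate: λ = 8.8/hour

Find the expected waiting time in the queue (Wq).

Traffic intensity: ρ = λ/(cμ) = 8.8/(4×5.0) = 0.4400
Since ρ = 0.4400 < 1, system is stable.
Offered load a = λ/μ = cρ = 8.8/5.0 = 1.7600
P₀ = [ Σₙ₌₀^3 aⁿ/n! + a^4/(4!(1-ρ)) ]⁻¹
Σ = a^0/0! + a^1/1! + a^2/2! + a^3/3! = 1.0000 + 1.7600 + 1.5488 + 0.9086 = 5.2174
a^4/(4!(1-ρ)) = 9.5951/(24 × 0.5600) = 0.7139
P₀ = 1/(5.2174 + 0.7139) = 0.1686
Lq = P₀·a^4·ρ / (4!(1-ρ)²) = 0.1686 × 9.5951 × 0.4400 / (24 × 0.3136) = 0.09457
Wq = Lq/λ = 0.09457/8.8 = 0.01075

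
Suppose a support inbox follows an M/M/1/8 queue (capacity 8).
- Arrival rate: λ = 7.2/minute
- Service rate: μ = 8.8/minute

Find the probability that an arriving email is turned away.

ρ = λ/μ = 7.2/8.8 = 0.81818
P₀ = (1-ρ)/(1-ρ^(K+1)) = (1-0.81818)/(1-0.81818^9) = 0.18182/0.83570 = 0.2176
P_K = P₀×ρ^K = 0.2176 × 0.81818^8 = 0.2176 × 0.2008 = 0.04369
Blocking probability = 4.37%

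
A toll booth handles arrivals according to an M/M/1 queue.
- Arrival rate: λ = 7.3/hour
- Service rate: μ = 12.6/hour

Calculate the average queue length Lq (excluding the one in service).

ρ = λ/μ = 7.3/12.6 = 0.5794
For M/M/1: Lq = λ²/(μ(μ-λ))
Lq = 53.29/(12.6 × 5.30)
Lq = 0.7980 vehicles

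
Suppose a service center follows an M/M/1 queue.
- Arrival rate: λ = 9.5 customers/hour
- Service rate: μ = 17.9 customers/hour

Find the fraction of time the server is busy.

Server utilization: ρ = λ/μ
ρ = 9.5/17.9 = 0.5307
The server is busy 53.07% of the time.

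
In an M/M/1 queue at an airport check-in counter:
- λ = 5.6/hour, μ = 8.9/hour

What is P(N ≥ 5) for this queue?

ρ = λ/μ = 5.6/8.9 = 0.629213
P(N ≥ n) = ρⁿ
P(N ≥ 5) = 0.629213^5
P(N ≥ 5) = 0.09863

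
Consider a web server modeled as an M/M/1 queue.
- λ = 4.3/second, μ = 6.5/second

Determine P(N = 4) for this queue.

ρ = λ/μ = 4.3/6.5 = 0.6615
P(n) = (1-ρ)ρⁿ
P(4) = (1-0.6615) × 0.6615^4
P(4) = 0.3385 × 0.1915
P(4) = 0.06482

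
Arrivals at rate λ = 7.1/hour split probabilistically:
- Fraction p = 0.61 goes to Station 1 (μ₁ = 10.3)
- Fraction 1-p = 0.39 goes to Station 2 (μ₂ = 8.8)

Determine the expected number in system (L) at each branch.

Effective rates: λ₁ = 7.1×0.61 = 4.331, λ₂ = 7.1×0.39 = 2.769
Station 1: ρ₁ = 4.331/10.3 = 0.4205, L₁ = ρ₁/(1-ρ₁) = 0.4205/(1-0.4205) = 0.7256
Station 2: ρ₂ = 2.769/8.8 = 0.31466, L₂ = ρ₂/(1-ρ₂) = 0.31466/(1-0.31466) = 0.4591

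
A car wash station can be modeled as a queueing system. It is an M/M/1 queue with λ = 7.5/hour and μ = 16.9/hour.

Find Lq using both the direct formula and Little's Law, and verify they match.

Method 1 (direct): Lq = λ²/(μ(μ-λ)) = 56.25/(16.9 × 9.40) = 0.3541

Method 2 (Little's Law):
W = 1/(μ-λ) = 1/9.40 = 0.10638
Wq = W - 1/μ = 0.10638 - 0.059172 = 0.04721
Lq = λWq = 7.5 × 0.04721 = 0.3541 ✔ (matches Method 1)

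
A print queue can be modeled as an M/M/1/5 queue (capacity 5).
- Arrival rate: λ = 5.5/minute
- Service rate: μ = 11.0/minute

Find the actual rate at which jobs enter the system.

ρ = λ/μ = 5.5/11.0 = 0.5000
P₀ = (1-ρ)/(1-ρ^(K+1)) = (1-0.5000)/(1-0.5000^6) = 0.5000/0.9844 = 0.5079
P_K = P₀×ρ^K = 0.5079 × 0.5000^5 = 0.5079 × 0.03125 = 0.01587
λ_eff = λ(1-P_K) = 5.5 × (1 - 0.01587) = 5.5 × 0.98413 = 5.4127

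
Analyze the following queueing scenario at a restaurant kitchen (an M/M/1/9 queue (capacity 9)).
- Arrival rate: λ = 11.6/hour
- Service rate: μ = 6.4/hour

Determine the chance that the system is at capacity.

ρ = λ/μ = 11.6/6.4 = 1.8125
P₀ = (1-ρ)/(1-ρ^(K+1)) = (1-1.8125)/(1-1.8125^10) = -0.8125/-381.6310 = 0.002129
P_K = P₀×ρ^K = 0.00212902 × 1.8125^9 = 0.00212902 × 211.1068 = 0.4495
Blocking probability = 44.95%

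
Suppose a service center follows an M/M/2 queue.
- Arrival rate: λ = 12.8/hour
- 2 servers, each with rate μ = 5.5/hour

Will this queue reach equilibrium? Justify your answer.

Stability requires ρ = λ/(cμ) < 1
ρ = 12.8/(2 × 5.5) = 12.8/11.00 = 1.1636
Since 1.1636 ≥ 1, the system is UNSTABLE.
Need c > λ/μ = 12.8/5.5 = 2.33.
Minimum servers needed: c = 3.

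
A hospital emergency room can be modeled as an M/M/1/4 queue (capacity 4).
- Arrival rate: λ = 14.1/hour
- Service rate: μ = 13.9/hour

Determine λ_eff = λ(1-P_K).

ρ = λ/μ = 14.1/13.9 = 1.0144
P₀ = (1-ρ)/(1-ρ^(K+1)) = (1-1.0144)/(1-1.0144^5) = -0.01440/-0.07410 = 0.1943
P_K = P₀×ρ^K = 0.19432 × 1.0144^4 = 0.19432 × 1.0589 = 0.2058
λ_eff = λ(1-P_K) = 14.1 × (1 - 0.20575) = 14.1 × 0.79425 = 11.1989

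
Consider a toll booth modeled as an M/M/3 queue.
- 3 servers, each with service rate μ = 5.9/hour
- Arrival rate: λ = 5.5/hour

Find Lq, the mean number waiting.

Traffic intensity: ρ = λ/(cμ) = 5.5/(3×5.9) = 0.3107
Since ρ = 0.3107 < 1, system is stable.
Offered load a = λ/μ = cρ = 5.5/5.9 = 0.9322
P₀ = [ Σₙ₌₀^2 aⁿ/n! + a^3/(3!(1-ρ)) ]⁻¹
Σ = a^0/0! + a^1/1! + a^2/2! = 1.0000 + 0.9322 + 0.4345 = 2.3667
a^3/(3!(1-ρ)) = 0.8101/(6 × 0.6893) = 0.1959
P₀ = 1/(2.3667 + 0.1959) = 0.3902
Lq = P₀·a^3·ρ / (3!(1-ρ)²) = 0.39023 × 0.81009 × 0.31073 / (6 × 0.47509) = 0.03446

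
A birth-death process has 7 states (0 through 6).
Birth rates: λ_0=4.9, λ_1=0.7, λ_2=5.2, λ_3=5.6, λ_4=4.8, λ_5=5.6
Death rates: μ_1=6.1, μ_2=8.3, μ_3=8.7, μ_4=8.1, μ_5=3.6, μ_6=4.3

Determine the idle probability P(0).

Ratios P(n)/P(0) = (λ₀···λₙ₋₁)/(μ₁···μₙ):
P(1)/P(0) = (4.9)/(6.1) = 0.803279
P(2)/P(0) = (4.9×0.7)/(6.1×8.3) = 0.0677464
P(3)/P(0) = (4.9×0.7×5.2)/(6.1×8.3×8.7) = 0.0404921
P(4)/P(0) = (4.9×0.7×5.2×5.6)/(6.1×8.3×8.7×8.1) = 0.0279945
P(5)/P(0) = (4.9×0.7×5.2×5.6×4.8)/(6.1×8.3×8.7×8.1×3.6) = 0.0373260
P(6)/P(0) = (4.9×0.7×5.2×5.6×4.8×5.6)/(6.1×8.3×8.7×8.1×3.6×4.3) = 0.0486107

Normalization: ∑ P(n) = 1
P(0) × (1.00000 + 0.803279 + 0.0677464 + 0.0404921 + 0.0279945 + 0.0373260 + 0.0486107) = 1
P(0) × 2.0254 = 1
P(0) = 1/2.0254 = 0.4937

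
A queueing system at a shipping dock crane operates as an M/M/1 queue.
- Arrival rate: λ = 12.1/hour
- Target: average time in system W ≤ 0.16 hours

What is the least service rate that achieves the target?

For M/M/1: W = 1/(μ-λ)
Need W ≤ 0.16, so 1/(μ-λ) ≤ 0.16
μ - λ ≥ 1/0.16 = 6.2500
μ ≥ 12.1 + 6.2500 = 18.3500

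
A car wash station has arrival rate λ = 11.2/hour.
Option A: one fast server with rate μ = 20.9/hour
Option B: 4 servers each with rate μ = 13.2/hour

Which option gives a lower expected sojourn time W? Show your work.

Option A: single server μ = 20.9 (M/M/1)
  ρ_A = 11.2/20.9 = 0.5359
  W_A = 1/(μ-λ) = 1/(20.9-11.2) = 1/9.70 = 0.1031

Option B: 4 servers μ = 13.2 (M/M/4)
  ρ_B = λ/(cμ) = 11.2/(4×13.2) = 0.2121
  Offered load a = λ/μ = cρ = 11.2/13.2 = 0.8485
  P₀ = [ Σₙ₌₀^3 aⁿ/n! + a^4/(4!(1-ρ)) ]⁻¹
  Σ = a^0/0! + a^1/1! + a^2/2! + a^3/3! = 1.0000 + 0.8485 + 0.3600 + 0.1018 = 2.3103
  a^4/(4!(1-ρ)) = 0.5183/(24 × 0.7879) = 0.02741
  P₀ = 1/(2.3103 + 0.02741) = 0.4278
  Lq = P₀·a^4·ρ / (4!(1-ρ)²) = 0.42778 × 0.51829 × 0.21212 / (24 × 0.62075) = 0.003157
  Wq_B = Lq/λ = 0.003157/11.2 = 0.0002819
  W_B = Wq_B + 1/μ = 0.0002819 + 0.07576 = 0.07604

Since W_B = 0.07604 < W_A = 0.1031, Option B (multiple servers) has the shorter time in system.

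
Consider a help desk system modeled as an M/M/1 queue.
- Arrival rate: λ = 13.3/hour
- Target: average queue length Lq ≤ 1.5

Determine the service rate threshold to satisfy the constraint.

For M/M/1: Lq = λ²/(μ(μ-λ))
Need Lq ≤ 1.5, i.e. μ(μ-λ) ≥ λ²/1.5
μ² - 13.3μ - 176.89/1.5 ≥ 0  →  μ² - 13.3μ - 117.92667 ≥ 0
Quadratic formula (positive root): μ = [λ + √(λ² + 4×117.92667)]/2
Discriminant: 176.89 + 4×117.92667 = 648.5967, √648.5967 = 25.4676
μ ≥ (13.3 + 25.4676)/2 = 19.3838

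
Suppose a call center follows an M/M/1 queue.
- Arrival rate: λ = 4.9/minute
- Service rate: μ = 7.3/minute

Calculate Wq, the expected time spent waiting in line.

First, compute utilization: ρ = λ/μ = 4.9/7.3 = 0.6712
For M/M/1: Wq = λ/(μ(μ-λ))
Wq = 4.9/(7.3 × (7.3-4.9))
Wq = 4.9/(7.3 × 2.40)
Wq = 0.2797 minutes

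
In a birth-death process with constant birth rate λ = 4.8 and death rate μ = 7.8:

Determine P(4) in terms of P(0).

For constant rates: P(n)/P(0) = (λ/μ)^n
P(4)/P(0) = (4.8/7.8)^4 = 0.6154^4 = 0.1434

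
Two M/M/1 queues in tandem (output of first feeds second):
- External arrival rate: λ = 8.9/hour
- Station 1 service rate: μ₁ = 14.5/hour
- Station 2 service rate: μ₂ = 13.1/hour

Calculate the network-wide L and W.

By Jackson's theorem, each station behaves as independent M/M/1.
Station 1: ρ₁ = 8.9/14.5 = 0.6138, L₁ = ρ₁/(1-ρ₁) = λ/(μ₁-λ) = 8.9/5.60 = 1.5893
Station 2: ρ₂ = 8.9/13.1 = 0.6794, L₂ = ρ₂/(1-ρ₂) = λ/(μ₂-λ) = 8.9/4.20 = 2.1190
Total: L = L₁ + L₂ = 1.5893 + 2.1190 = 3.7083
W = L/λ = 3.7083/8.9 = 0.4167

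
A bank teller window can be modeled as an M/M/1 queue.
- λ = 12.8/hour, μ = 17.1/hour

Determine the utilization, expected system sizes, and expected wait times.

Step 1: ρ = λ/μ = 12.8/17.1 = 0.7485
Step 2: L = λ/(μ-λ) = 12.8/4.30 = 2.9767
Step 3: Lq = λ²/(μ(μ-λ)) = 163.84/(17.1×4.30) = 2.2282
Step 4: W = 1/(μ-λ) = 1/4.30 = 0.232558
Step 5: Wq = λ/(μ(μ-λ)) = 12.8/(17.1×4.30) = 0.1741
Step 6: P(0) = 1-ρ = 0.2515
Verify: L = λW = 12.8×0.232558 = 2.9767 ✔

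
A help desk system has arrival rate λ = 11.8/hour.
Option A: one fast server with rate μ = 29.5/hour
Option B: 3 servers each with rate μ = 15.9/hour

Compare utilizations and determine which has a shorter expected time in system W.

Option A: single server μ = 29.5 (M/M/1)
  ρ_A = 11.8/29.5 = 0.4000
  W_A = 1/(μ-λ) = 1/(29.5-11.8) = 1/17.70 = 0.05650

Option B: 3 servers μ = 15.9 (M/M/3)
  ρ_B = λ/(cμ) = 11.8/(3×15.9) = 0.2474
  Offered load a = λ/μ = cρ = 11.8/15.9 = 0.7421
  P₀ = [ Σₙ₌₀^2 aⁿ/n! + a^3/(3!(1-ρ)) ]⁻¹
  Σ = a^0/0! + a^1/1! + a^2/2! = 1.0000 + 0.7421 + 0.2754 = 2.0175
  a^3/(3!(1-ρ)) = 0.40875/(6 × 0.75262) = 0.09052
  P₀ = 1/(2.0175 + 0.09052) = 0.4744
  Lq = P₀·a^3·ρ / (3!(1-ρ)²) = 0.4744 × 0.4087 × 0.2474 / (6 × 0.5664) = 0.01411
  Wq_B = Lq/λ = 0.01411/11.8 = 0.001196
  W_B = Wq_B + 1/μ = 0.001196 + 0.06289 = 0.06409

Since W_A = 0.05650 < W_B = 0.06409, Option A (single fast server) has the shorter time in system.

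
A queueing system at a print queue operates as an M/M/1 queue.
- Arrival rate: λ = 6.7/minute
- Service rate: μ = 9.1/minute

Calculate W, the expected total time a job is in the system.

First, compute utilization: ρ = λ/μ = 6.7/9.1 = 0.7363
For M/M/1: W = 1/(μ-λ)
W = 1/(9.1-6.7) = 1/2.40
W = 0.4167 minutes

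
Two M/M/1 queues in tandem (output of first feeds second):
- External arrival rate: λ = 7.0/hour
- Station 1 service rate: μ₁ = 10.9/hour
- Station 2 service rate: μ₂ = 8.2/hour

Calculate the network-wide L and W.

By Jackson's theorem, each station behaves as independent M/M/1.
Station 1: ρ₁ = 7.0/10.9 = 0.6422, L₁ = ρ₁/(1-ρ₁) = λ/(μ₁-λ) = 7.0/3.90 = 1.7949
Station 2: ρ₂ = 7.0/8.2 = 0.8537, L₂ = ρ₂/(1-ρ₂) = λ/(μ₂-λ) = 7.0/1.20 = 5.8333
Total: L = L₁ + L₂ = 1.7949 + 5.8333 = 7.6282
W = L/λ = 7.6282/7.0 = 1.0897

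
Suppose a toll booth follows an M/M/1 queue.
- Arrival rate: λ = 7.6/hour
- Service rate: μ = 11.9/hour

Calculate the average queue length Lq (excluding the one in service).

ρ = λ/μ = 7.6/11.9 = 0.6387
For M/M/1: Lq = λ²/(μ(μ-λ))
Lq = 57.76/(11.9 × 4.30)
Lq = 1.1288 vehicles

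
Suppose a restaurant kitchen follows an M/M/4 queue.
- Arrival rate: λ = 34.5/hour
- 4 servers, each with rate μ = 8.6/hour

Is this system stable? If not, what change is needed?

Stability requires ρ = λ/(cμ) < 1
ρ = 34.5/(4 × 8.6) = 34.5/34.40 = 1.0029
Since 1.0029 ≥ 1, the system is UNSTABLE.
Need c > λ/μ = 34.5/8.6 = 4.01.
Minimum servers needed: c = 5.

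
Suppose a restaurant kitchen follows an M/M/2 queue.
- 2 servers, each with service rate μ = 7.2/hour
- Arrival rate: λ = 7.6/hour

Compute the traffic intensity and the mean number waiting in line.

Traffic intensity: ρ = λ/(cμ) = 7.6/(2×7.2) = 0.5278
Since ρ = 0.5278 < 1, system is stable.
Offered load a = λ/μ = cρ = 7.6/7.2 = 1.0556
P₀ = [ Σₙ₌₀^1 aⁿ/n! + a^2/(2!(1-ρ)) ]⁻¹
Σ = a^0/0! + a^1/1! = 1.0000 + 1.0556 = 2.0556
a^2/(2!(1-ρ)) = 1.1142/(2 × 0.47222) = 1.1797
P₀ = 1/(2.0556 + 1.1797) = 0.3091
Lq = P₀·a^2·ρ / (2!(1-ρ)²) = 0.309091 × 1.11420 × 0.527778 / (2 × 0.222994) = 0.4075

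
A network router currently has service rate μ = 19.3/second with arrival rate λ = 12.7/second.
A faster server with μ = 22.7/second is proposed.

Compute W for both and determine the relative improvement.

System 1: ρ₁ = 12.7/19.3 = 0.6580, W₁ = 1/(19.3-12.7) = 0.15152
System 2: ρ₂ = 12.7/22.7 = 0.5595, W₂ = 1/(22.7-12.7) = 0.10000
Improvement: (W₁-W₂)/W₁ = (0.15152-0.10000)/0.15152 = 34.00%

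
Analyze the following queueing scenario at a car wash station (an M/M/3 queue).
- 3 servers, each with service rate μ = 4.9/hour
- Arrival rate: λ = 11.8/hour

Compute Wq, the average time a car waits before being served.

Traffic intensity: ρ = λ/(cμ) = 11.8/(3×4.9) = 0.8027
Since ρ = 0.8027 < 1, system is stable.
Offered load a = λ/μ = cρ = 11.8/4.9 = 2.4082
P₀ = [ Σₙ₌₀^2 aⁿ/n! + a^3/(3!(1-ρ)) ]⁻¹
Σ = a^0/0! + a^1/1! + a^2/2! = 1.0000 + 2.4082 + 2.8996 = 6.3078
a^3/(3!(1-ρ)) = 13.96554/(6 × 0.1972789) = 11.7985
P₀ = 1/(6.3078 + 11.7985) = 0.05523
Lq = P₀·a^3·ρ / (3!(1-ρ)²) = 0.055230 × 13.9655 × 0.80272 / (6 × 0.038919) = 2.6514
Wq = Lq/λ = 2.6514/11.8 = 0.2247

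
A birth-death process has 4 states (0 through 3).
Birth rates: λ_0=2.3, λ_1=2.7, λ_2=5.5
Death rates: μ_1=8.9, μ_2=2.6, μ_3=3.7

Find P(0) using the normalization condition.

Ratios P(n)/P(0) = (λ₀···λₙ₋₁)/(μ₁···μₙ):
P(1)/P(0) = (2.3)/(8.9) = 0.2584
P(2)/P(0) = (2.3×2.7)/(8.9×2.6) = 0.2684
P(3)/P(0) = (2.3×2.7×5.5)/(8.9×2.6×3.7) = 0.3989

Normalization: ∑ P(n) = 1
P(0) × (1.0000 + 0.2584 + 0.2684 + 0.3989) = 1
P(0) × 1.9257 = 1
P(0) = 1/1.9257 = 0.5193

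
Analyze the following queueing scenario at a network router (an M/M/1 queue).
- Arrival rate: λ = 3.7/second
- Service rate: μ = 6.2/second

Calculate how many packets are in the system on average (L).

ρ = λ/μ = 3.7/6.2 = 0.5968
For M/M/1: L = λ/(μ-λ)
L = 3.7/(6.2-3.7) = 3.7/2.50
L = 1.4800 packets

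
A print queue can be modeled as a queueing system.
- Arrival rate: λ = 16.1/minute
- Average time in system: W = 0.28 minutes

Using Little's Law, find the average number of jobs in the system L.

Little's Law: L = λW
L = 16.1 × 0.28 = 4.5080 jobs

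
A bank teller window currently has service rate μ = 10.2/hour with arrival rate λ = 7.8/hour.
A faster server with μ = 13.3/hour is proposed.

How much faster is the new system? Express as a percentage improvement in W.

System 1: ρ₁ = 7.8/10.2 = 0.7647, W₁ = 1/(10.2-7.8) = 0.41667
System 2: ρ₂ = 7.8/13.3 = 0.5865, W₂ = 1/(13.3-7.8) = 0.18182
Improvement: (W₁-W₂)/W₁ = (0.41667-0.18182)/0.41667 = 56.36%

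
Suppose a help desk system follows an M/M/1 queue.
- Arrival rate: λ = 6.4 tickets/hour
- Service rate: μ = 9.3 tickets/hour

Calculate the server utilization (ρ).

Server utilization: ρ = λ/μ
ρ = 6.4/9.3 = 0.6882
The server is busy 68.82% of the time.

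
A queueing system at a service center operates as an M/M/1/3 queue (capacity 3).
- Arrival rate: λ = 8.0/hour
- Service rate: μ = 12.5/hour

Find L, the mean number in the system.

ρ = λ/μ = 8.0/12.5 = 0.6400
P₀ = (1-ρ)/(1-ρ^(K+1)) = (1-0.6400)/(1-0.6400^4) = 0.3600/0.8322 = 0.4326
P_K = P₀×ρ^K = 0.4326 × 0.6400^3 = 0.4326 × 0.2621 = 0.1134
L = ρ[1 - (K+1)ρ^K + Kρ^(K+1)] / [(1-ρ)(1-ρ^(K+1))]
L = 0.6400 × (1 - 4×0.26214 + 3×0.16777) / ((1 - 0.6400) × (1 - 0.16777)) = 0.9714 customers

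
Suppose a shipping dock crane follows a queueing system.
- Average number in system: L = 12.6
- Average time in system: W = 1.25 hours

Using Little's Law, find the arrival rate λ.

Little's Law: L = λW, so λ = L/W
λ = 12.6/1.25 = 10.0800 containers/hour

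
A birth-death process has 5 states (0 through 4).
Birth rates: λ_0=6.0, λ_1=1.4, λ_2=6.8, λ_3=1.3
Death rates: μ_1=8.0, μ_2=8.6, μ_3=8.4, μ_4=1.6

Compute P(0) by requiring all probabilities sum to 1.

Ratios P(n)/P(0) = (λ₀···λₙ₋₁)/(μ₁···μₙ):
P(1)/P(0) = (6.0)/(8.0) = 0.75000
P(2)/P(0) = (6.0×1.4)/(8.0×8.6) = 0.12209
P(3)/P(0) = (6.0×1.4×6.8)/(8.0×8.6×8.4) = 0.098837
P(4)/P(0) = (6.0×1.4×6.8×1.3)/(8.0×8.6×8.4×1.6) = 0.080305

Normalization: ∑ P(n) = 1
P(0) × (1.0000 + 0.75000 + 0.12209 + 0.098837 + 0.080305) = 1
P(0) × 2.0512 = 1
P(0) = 1/2.0512 = 0.4875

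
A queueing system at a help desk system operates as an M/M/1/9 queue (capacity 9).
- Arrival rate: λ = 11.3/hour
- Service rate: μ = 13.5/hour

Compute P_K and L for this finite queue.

ρ = λ/μ = 11.3/13.5 = 0.837037
P₀ = (1-ρ)/(1-ρ^(K+1)) = (1-0.837037)/(1-0.837037^10) = 0.1630/0.8312 = 0.1961
P_K = P₀×ρ^K = 0.1961 × 0.837037^9 = 0.1961 × 0.2017 = 0.03955
Blocking probability P_9 = 0.03955 (3.95%)
L = ρ[1 - (K+1)ρ^K + Kρ^(K+1)] / [(1-ρ)(1-ρ^(K+1))]
L = 0.837037 × (1 - 10×0.20170 + 9×0.16883) / ((1 - 0.837037) × (1 - 0.16883)) = 3.1051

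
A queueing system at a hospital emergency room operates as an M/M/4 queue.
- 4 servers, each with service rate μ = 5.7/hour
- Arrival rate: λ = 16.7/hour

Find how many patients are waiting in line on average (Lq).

Traffic intensity: ρ = λ/(cμ) = 16.7/(4×5.7) = 0.7325
Since ρ = 0.7325 < 1, system is stable.
Offered load a = λ/μ = cρ = 16.7/5.7 = 2.9298
P₀ = [ Σₙ₌₀^3 aⁿ/n! + a^4/(4!(1-ρ)) ]⁻¹
Σ = a^0/0! + a^1/1! + a^2/2! + a^3/3! = 1.00000 + 2.92982 + 4.29194 + 4.19154 = 12.4133
a^4/(4!(1-ρ)) = 73.6829/(24 × 0.267544) = 11.4752
P₀ = 1/(12.4133 + 11.4752) = 0.04186
Lq = P₀·a^4·ρ / (4!(1-ρ)²) = 0.04186 × 73.6829 × 0.7325 / (24 × 0.07158) = 1.3151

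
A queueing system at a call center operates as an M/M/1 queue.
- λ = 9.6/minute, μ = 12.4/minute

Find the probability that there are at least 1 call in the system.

ρ = λ/μ = 9.6/12.4 = 0.7742
P(N ≥ n) = ρⁿ
P(N ≥ 1) = 0.7742^1
P(N ≥ 1) = 0.7742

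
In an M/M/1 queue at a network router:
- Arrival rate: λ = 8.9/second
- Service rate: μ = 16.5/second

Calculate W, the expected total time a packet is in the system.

First, compute utilization: ρ = λ/μ = 8.9/16.5 = 0.5394
For M/M/1: W = 1/(μ-λ)
W = 1/(16.5-8.9) = 1/7.60
W = 0.1316 seconds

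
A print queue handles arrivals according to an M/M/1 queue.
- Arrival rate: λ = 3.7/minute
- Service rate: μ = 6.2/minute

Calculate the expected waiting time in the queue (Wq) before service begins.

First, compute utilization: ρ = λ/μ = 3.7/6.2 = 0.5968
For M/M/1: Wq = λ/(μ(μ-λ))
Wq = 3.7/(6.2 × (6.2-3.7))
Wq = 3.7/(6.2 × 2.50)
Wq = 0.2387 minutes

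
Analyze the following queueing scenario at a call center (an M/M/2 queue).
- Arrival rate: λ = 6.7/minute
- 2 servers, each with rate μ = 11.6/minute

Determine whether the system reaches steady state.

Stability requires ρ = λ/(cμ) < 1
ρ = 6.7/(2 × 11.6) = 6.7/23.20 = 0.2888
Since 0.2888 < 1, the system is STABLE.
The servers are busy 28.88% of the time.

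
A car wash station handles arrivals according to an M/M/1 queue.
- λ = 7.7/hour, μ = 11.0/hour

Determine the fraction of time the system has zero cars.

ρ = λ/μ = 7.7/11.0 = 0.7000
P(0) = 1 - ρ = 1 - 0.7000 = 0.3000
The server is idle 30.00% of the time.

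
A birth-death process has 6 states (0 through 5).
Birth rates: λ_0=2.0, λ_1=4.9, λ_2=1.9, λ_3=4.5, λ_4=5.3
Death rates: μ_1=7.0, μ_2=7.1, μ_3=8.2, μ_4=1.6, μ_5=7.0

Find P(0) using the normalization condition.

Ratios P(n)/P(0) = (λ₀···λₙ₋₁)/(μ₁···μₙ):
P(1)/P(0) = (2.0)/(7.0) = 0.2857
P(2)/P(0) = (2.0×4.9)/(7.0×7.1) = 0.1972
P(3)/P(0) = (2.0×4.9×1.9)/(7.0×7.1×8.2) = 0.04569
P(4)/P(0) = (2.0×4.9×1.9×4.5)/(7.0×7.1×8.2×1.6) = 0.1285
P(5)/P(0) = (2.0×4.9×1.9×4.5×5.3)/(7.0×7.1×8.2×1.6×7.0) = 0.09729

Normalization: ∑ P(n) = 1
P(0) × (1.0000 + 0.2857 + 0.1972 + 0.04569 + 0.1285 + 0.09729) = 1
P(0) × 1.7544 = 1
P(0) = 1/1.7544 = 0.5700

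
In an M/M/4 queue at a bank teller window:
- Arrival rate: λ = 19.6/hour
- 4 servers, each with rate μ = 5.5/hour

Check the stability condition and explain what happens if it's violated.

Stability requires ρ = λ/(cμ) < 1
ρ = 19.6/(4 × 5.5) = 19.6/22.00 = 0.8909
Since 0.8909 < 1, the system is STABLE.
The servers are busy 89.09% of the time.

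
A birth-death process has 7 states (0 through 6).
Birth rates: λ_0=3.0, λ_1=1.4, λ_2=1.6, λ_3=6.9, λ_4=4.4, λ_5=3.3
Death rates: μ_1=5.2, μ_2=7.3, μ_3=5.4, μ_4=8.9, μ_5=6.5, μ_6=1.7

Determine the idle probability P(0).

Ratios P(n)/P(0) = (λ₀···λₙ₋₁)/(μ₁···μₙ):
P(1)/P(0) = (3.0)/(5.2) = 0.57692
P(2)/P(0) = (3.0×1.4)/(5.2×7.3) = 0.11064
P(3)/P(0) = (3.0×1.4×1.6)/(5.2×7.3×5.4) = 0.032783
P(4)/P(0) = (3.0×1.4×1.6×6.9)/(5.2×7.3×5.4×8.9) = 0.025416
P(5)/P(0) = (3.0×1.4×1.6×6.9×4.4)/(5.2×7.3×5.4×8.9×6.5) = 0.017205
P(6)/P(0) = (3.0×1.4×1.6×6.9×4.4×3.3)/(5.2×7.3×5.4×8.9×6.5×1.7) = 0.033397

Normalization: ∑ P(n) = 1
P(0) × (1.0000 + 0.57692 + 0.11064 + 0.032783 + 0.025416 + 0.017205 + 0.033397) = 1
P(0) × 1.7964 = 1
P(0) = 1/1.7964 = 0.5567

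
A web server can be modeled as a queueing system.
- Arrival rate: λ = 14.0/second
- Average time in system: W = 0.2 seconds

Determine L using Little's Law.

Little's Law: L = λW
L = 14.0 × 0.2 = 2.8000 requests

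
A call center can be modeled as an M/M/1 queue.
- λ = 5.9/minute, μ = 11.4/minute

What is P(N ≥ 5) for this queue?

ρ = λ/μ = 5.9/11.4 = 0.51754
P(N ≥ n) = ρⁿ
P(N ≥ 5) = 0.51754^5
P(N ≥ 5) = 0.03713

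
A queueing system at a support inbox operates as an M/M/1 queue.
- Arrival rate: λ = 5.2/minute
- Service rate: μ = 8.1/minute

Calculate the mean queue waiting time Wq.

First, compute utilization: ρ = λ/μ = 5.2/8.1 = 0.6420
For M/M/1: Wq = λ/(μ(μ-λ))
Wq = 5.2/(8.1 × (8.1-5.2))
Wq = 5.2/(8.1 × 2.90)
Wq = 0.2214 minutes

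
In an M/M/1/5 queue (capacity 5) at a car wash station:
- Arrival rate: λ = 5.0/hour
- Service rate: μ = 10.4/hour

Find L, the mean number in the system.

ρ = λ/μ = 5.0/10.4 = 0.48077
P₀ = (1-ρ)/(1-ρ^(K+1)) = (1-0.48077)/(1-0.48077^6) = 0.5192/0.9877 = 0.5257
P_K = P₀×ρ^K = 0.52572 × 0.48077^5 = 0.52572 × 0.025685 = 0.01350
L = ρ[1 - (K+1)ρ^K + Kρ^(K+1)] / [(1-ρ)(1-ρ^(K+1))]
L = 0.48077 × (1 - 6×0.02569 + 5×0.01235) / ((1 - 0.48077) × (1 - 0.01235)) = 0.8509 cars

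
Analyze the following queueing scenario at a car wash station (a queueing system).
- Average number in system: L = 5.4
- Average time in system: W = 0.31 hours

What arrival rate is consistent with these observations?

Little's Law: L = λW, so λ = L/W
λ = 5.4/0.31 = 17.4194 cars/hour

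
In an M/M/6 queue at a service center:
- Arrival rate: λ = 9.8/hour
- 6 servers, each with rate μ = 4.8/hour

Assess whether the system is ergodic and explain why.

Stability requires ρ = λ/(cμ) < 1
ρ = 9.8/(6 × 4.8) = 9.8/28.80 = 0.3403
Since 0.3403 < 1, the system is STABLE.
The servers are busy 34.03% of the time.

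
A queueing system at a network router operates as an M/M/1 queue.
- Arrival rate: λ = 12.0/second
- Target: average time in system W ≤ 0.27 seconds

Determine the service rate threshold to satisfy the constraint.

For M/M/1: W = 1/(μ-λ)
Need W ≤ 0.27, so 1/(μ-λ) ≤ 0.27
μ - λ ≥ 1/0.27 = 3.7037
μ ≥ 12.0 + 3.7037 = 15.7037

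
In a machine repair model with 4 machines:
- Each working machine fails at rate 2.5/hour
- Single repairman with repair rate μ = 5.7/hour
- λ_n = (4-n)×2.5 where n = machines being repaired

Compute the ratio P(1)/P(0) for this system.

P(1)/P(0) = ∏_{i=0}^{1-1} λ_i/μ_{i+1}
= (4-0)×2.5/5.7
= 1.7544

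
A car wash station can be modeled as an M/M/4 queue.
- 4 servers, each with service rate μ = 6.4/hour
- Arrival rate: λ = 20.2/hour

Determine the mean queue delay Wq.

Traffic intensity: ρ = λ/(cμ) = 20.2/(4×6.4) = 0.7891
Since ρ = 0.7891 < 1, system is stable.
Offered load a = λ/μ = cρ = 20.2/6.4 = 3.1562
P₀ = [ Σₙ₌₀^3 aⁿ/n! + a^4/(4!(1-ρ)) ]⁻¹
Σ = a^0/0! + a^1/1! + a^2/2! + a^3/3! = 1.0000 + 3.1562 + 4.9810 + 5.2404 = 14.3776
a^4/(4!(1-ρ)) = 99.2397/(24 × 0.210938) = 19.6029
P₀ = 1/(14.3776 + 19.6029) = 0.02943
Lq = P₀·a^4·ρ / (4!(1-ρ)²) = 0.029429 × 99.2397 × 0.78906 / (24 × 0.044495) = 2.1580
Wq = Lq/λ = 2.1580/20.2 = 0.1068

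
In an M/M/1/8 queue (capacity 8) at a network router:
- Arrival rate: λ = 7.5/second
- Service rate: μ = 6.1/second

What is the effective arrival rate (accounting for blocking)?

ρ = λ/μ = 7.5/6.1 = 1.22951
P₀ = (1-ρ)/(1-ρ^(K+1)) = (1-1.22951)/(1-1.22951^9) = -0.2295/-5.4208 = 0.04234
P_K = P₀×ρ^K = 0.04234 × 1.22951^8 = 0.04234 × 5.2222 = 0.2211
λ_eff = λ(1-P_K) = 7.5 × (1 - 0.221103) = 7.5 × 0.778897 = 5.8417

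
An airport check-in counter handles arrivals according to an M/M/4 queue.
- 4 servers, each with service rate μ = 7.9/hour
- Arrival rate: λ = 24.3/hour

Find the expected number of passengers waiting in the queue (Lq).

Traffic intensity: ρ = λ/(cμ) = 24.3/(4×7.9) = 0.7690
Since ρ = 0.7690 < 1, system is stable.
Offered load a = λ/μ = cρ = 24.3/7.9 = 3.0759
P₀ = [ Σₙ₌₀^3 aⁿ/n! + a^4/(4!(1-ρ)) ]⁻¹
Σ = a^0/0! + a^1/1! + a^2/2! + a^3/3! = 1.00000 + 3.07595 + 4.73073 + 4.85050 = 13.6572
a^4/(4!(1-ρ)) = 89.5193/(24 × 0.231013) = 16.1462
P₀ = 1/(13.6572 + 16.1462) = 0.03355
Lq = P₀·a^4·ρ / (4!(1-ρ)²) = 0.033553 × 89.5193 × 0.76899 / (24 × 0.053367) = 1.8034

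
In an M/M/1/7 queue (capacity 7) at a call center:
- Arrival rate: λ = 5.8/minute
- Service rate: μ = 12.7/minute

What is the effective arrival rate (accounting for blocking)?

ρ = λ/μ = 5.8/12.7 = 0.45669
P₀ = (1-ρ)/(1-ρ^(K+1)) = (1-0.45669)/(1-0.45669^8) = 0.5433/0.9981 = 0.5443
P_K = P₀×ρ^K = 0.5443 × 0.45669^7 = 0.5443 × 0.004143 = 0.002255
λ_eff = λ(1-P_K) = 5.8 × (1 - 0.002255) = 5.8 × 0.99774 = 5.7869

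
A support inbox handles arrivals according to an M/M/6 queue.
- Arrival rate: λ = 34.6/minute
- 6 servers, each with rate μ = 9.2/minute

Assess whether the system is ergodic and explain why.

Stability requires ρ = λ/(cμ) < 1
ρ = 34.6/(6 × 9.2) = 34.6/55.20 = 0.6268
Since 0.6268 < 1, the system is STABLE.
The servers are busy 62.68% of the time.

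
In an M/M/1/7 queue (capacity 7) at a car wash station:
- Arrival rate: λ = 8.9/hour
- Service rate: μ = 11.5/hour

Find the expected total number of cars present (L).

ρ = λ/μ = 8.9/11.5 = 0.77391
P₀ = (1-ρ)/(1-ρ^(K+1)) = (1-0.77391)/(1-0.77391^8) = 0.2261/0.8713 = 0.2595
P_K = P₀×ρ^K = 0.2595 × 0.77391^7 = 0.2595 × 0.1663 = 0.04315
L = ρ[1 - (K+1)ρ^K + Kρ^(K+1)] / [(1-ρ)(1-ρ^(K+1))]
L = 0.77391 × (1 - 8×0.166277 + 7×0.128684) / ((1 - 0.77391) × (1 - 0.128684)) = 2.2415 cars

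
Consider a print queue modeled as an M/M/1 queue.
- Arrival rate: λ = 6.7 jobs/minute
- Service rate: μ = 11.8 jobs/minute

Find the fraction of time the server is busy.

Server utilization: ρ = λ/μ
ρ = 6.7/11.8 = 0.5678
The server is busy 56.78% of the time.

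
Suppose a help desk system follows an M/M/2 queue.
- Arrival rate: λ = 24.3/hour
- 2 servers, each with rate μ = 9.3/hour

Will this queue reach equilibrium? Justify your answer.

Stability requires ρ = λ/(cμ) < 1
ρ = 24.3/(2 × 9.3) = 24.3/18.60 = 1.3065
Since 1.3065 ≥ 1, the system is UNSTABLE.
Need c > λ/μ = 24.3/9.3 = 2.61.
Minimum servers needed: c = 3.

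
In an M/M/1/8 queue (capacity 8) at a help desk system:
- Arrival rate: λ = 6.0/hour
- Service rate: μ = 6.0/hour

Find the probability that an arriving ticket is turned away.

ρ = λ/μ = 6.0/6.0 = 1 exactly.
With ρ = 1 the usual (1-ρ)/(1-ρ^(K+1)) form is 0/0; instead every state 0..K is equally likely.
P₀ = 1/(K+1) = 1/9 = 0.1111
P_K = P₀×ρ^K = P₀ = 0.1111
Blocking probability = 11.11%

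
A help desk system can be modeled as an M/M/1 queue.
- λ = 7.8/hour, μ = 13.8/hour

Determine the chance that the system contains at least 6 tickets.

ρ = λ/μ = 7.8/13.8 = 0.56522
P(N ≥ n) = ρⁿ
P(N ≥ 6) = 0.56522^6
P(N ≥ 6) = 0.03261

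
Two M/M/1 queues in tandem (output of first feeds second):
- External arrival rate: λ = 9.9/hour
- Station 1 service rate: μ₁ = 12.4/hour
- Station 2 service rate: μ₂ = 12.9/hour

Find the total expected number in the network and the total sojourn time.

By Jackson's theorem, each station behaves as independent M/M/1.
Station 1: ρ₁ = 9.9/12.4 = 0.7984, L₁ = ρ₁/(1-ρ₁) = λ/(μ₁-λ) = 9.9/2.50 = 3.9600
Station 2: ρ₂ = 9.9/12.9 = 0.7674, L₂ = ρ₂/(1-ρ₂) = λ/(μ₂-λ) = 9.9/3.00 = 3.3000
Total: L = L₁ + L₂ = 3.9600 + 3.3000 = 7.2600
W = L/λ = 7.2600/9.9 = 0.7333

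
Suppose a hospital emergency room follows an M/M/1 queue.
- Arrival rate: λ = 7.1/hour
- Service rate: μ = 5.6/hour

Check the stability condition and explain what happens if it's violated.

Stability requires ρ = λ/(cμ) < 1
ρ = 7.1/(1 × 5.6) = 7.1/5.60 = 1.2679
Since 1.2679 ≥ 1, the system is UNSTABLE.
Queue grows without bound. Need μ > λ = 7.1.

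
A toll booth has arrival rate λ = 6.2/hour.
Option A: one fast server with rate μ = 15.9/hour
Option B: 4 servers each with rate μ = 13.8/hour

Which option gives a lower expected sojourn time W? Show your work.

Option A: single server μ = 15.9 (M/M/1)
  ρ_A = 6.2/15.9 = 0.3899
  W_A = 1/(μ-λ) = 1/(15.9-6.2) = 1/9.70 = 0.1031

Option B: 4 servers μ = 13.8 (M/M/4)
  ρ_B = λ/(cμ) = 6.2/(4×13.8) = 0.1123
  Offered load a = λ/μ = cρ = 6.2/13.8 = 0.4493
  P₀ = [ Σₙ₌₀^3 aⁿ/n! + a^4/(4!(1-ρ)) ]⁻¹
  Σ = a^0/0! + a^1/1! + a^2/2! + a^3/3! = 1.0000 + 0.4493 + 0.1009 + 0.01511 = 1.5653
  a^4/(4!(1-ρ)) = 0.04074/(24 × 0.8877) = 0.001912
  P₀ = 1/(1.5653 + 0.001912) = 0.6381
  Lq = P₀·a^4·ρ / (4!(1-ρ)²) = 0.6381 × 0.04074 × 0.1123 / (24 × 0.7880) = 0.0001544
  Wq_B = Lq/λ = 0.0001544/6.2 = 0.000024903
  W_B = Wq_B + 1/μ = 0.000024903 + 0.072464 = 0.07249

Since W_B = 0.07249 < W_A = 0.1031, Option B (multiple servers) has the shorter time in system.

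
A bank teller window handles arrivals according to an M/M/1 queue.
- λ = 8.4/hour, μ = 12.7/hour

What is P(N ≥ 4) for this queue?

ρ = λ/μ = 8.4/12.7 = 0.6614
P(N ≥ n) = ρⁿ
P(N ≥ 4) = 0.6614^4
P(N ≥ 4) = 0.1914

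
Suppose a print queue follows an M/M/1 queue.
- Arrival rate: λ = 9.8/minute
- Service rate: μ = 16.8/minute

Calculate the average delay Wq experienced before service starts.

First, compute utilization: ρ = λ/μ = 9.8/16.8 = 0.5833
For M/M/1: Wq = λ/(μ(μ-λ))
Wq = 9.8/(16.8 × (16.8-9.8))
Wq = 9.8/(16.8 × 7.00)
Wq = 0.08333 minutes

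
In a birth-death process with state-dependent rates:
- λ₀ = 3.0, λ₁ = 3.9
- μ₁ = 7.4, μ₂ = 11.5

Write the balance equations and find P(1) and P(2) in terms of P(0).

Balance equations:
State 0: λ₀P₀ = μ₁P₁ → P₁ = (λ₀/μ₁)P₀ = (3.0/7.4)P₀ = 0.4054P₀
State 1: P₂ = (λ₀λ₁)/(μ₁μ₂)P₀ = (3.0×3.9)/(7.4×11.5)P₀ = 0.1375P₀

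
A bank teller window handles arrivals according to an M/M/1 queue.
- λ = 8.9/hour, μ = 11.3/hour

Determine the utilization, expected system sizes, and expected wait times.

Step 1: ρ = λ/μ = 8.9/11.3 = 0.7876
Step 2: L = λ/(μ-λ) = 8.9/2.40 = 3.7083
Step 3: Lq = λ²/(μ(μ-λ)) = 79.21/(11.3×2.40) = 2.9207
Step 4: W = 1/(μ-λ) = 1/2.40 = 0.416667
Step 5: Wq = λ/(μ(μ-λ)) = 8.9/(11.3×2.40) = 0.3282
Step 6: P(0) = 1-ρ = 0.2124
Verify: L = λW = 8.9×0.416667 = 3.7083 ✔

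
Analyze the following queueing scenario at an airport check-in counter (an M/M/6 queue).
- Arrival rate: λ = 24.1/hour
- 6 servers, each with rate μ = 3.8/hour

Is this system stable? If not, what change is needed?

Stability requires ρ = λ/(cμ) < 1
ρ = 24.1/(6 × 3.8) = 24.1/22.80 = 1.0570
Since 1.0570 ≥ 1, the system is UNSTABLE.
Need c > λ/μ = 24.1/3.8 = 6.34.
Minimum servers needed: c = 7.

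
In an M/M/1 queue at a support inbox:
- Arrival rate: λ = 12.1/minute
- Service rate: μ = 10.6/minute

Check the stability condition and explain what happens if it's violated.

Stability requires ρ = λ/(cμ) < 1
ρ = 12.1/(1 × 10.6) = 12.1/10.60 = 1.1415
Since 1.1415 ≥ 1, the system is UNSTABLE.
Queue grows without bound. Need μ > λ = 12.1.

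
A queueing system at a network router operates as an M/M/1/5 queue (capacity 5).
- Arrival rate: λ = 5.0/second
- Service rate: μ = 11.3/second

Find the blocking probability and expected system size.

ρ = λ/μ = 5.0/11.3 = 0.44248
P₀ = (1-ρ)/(1-ρ^(K+1)) = (1-0.44248)/(1-0.44248^6) = 0.5575/0.9925 = 0.5617
P_K = P₀×ρ^K = 0.56174 × 0.44248^5 = 0.56174 × 0.016962 = 0.009528
Blocking probability P_5 = 0.009528 (0.95%)
L = ρ[1 - (K+1)ρ^K + Kρ^(K+1)] / [(1-ρ)(1-ρ^(K+1))]
L = 0.44248 × (1 - 6×0.01696 + 5×0.007505) / ((1 - 0.44248) × (1 - 0.007505)) = 0.7483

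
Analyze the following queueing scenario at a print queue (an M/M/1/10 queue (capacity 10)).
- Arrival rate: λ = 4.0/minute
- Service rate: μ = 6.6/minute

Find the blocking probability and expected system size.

ρ = λ/μ = 4.0/6.6 = 0.60606
P₀ = (1-ρ)/(1-ρ^(K+1)) = (1-0.60606)/(1-0.60606^11) = 0.3939/0.9959 = 0.3955
P_K = P₀×ρ^K = 0.39554 × 0.60606^10 = 0.39554 × 0.0066858 = 0.002645
Blocking probability P_10 = 0.002645 (0.26%)
L = ρ[1 - (K+1)ρ^K + Kρ^(K+1)] / [(1-ρ)(1-ρ^(K+1))]
L = 0.60606 × (1 - 11×0.006686 + 10×0.004052) / ((1 - 0.60606) × (1 - 0.004052)) = 1.4937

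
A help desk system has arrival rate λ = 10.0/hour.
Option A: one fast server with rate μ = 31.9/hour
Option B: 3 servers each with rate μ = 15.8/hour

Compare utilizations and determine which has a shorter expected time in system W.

Option A: single server μ = 31.9 (M/M/1)
  ρ_A = 10.0/31.9 = 0.3135
  W_A = 1/(μ-λ) = 1/(31.9-10.0) = 1/21.90 = 0.04566

Option B: 3 servers μ = 15.8 (M/M/3)
  ρ_B = λ/(cμ) = 10.0/(3×15.8) = 0.2110
  Offered load a = λ/μ = cρ = 10.0/15.8 = 0.6329
  P₀ = [ Σₙ₌₀^2 aⁿ/n! + a^3/(3!(1-ρ)) ]⁻¹
  Σ = a^0/0! + a^1/1! + a^2/2! = 1.0000 + 0.6329 + 0.2003 = 1.8332
  a^3/(3!(1-ρ)) = 0.2535/(6 × 0.7890) = 0.05355
  P₀ = 1/(1.8332 + 0.05355) = 0.5300
  Lq = P₀·a^3·ρ / (3!(1-ρ)²) = 0.5300 × 0.2535 × 0.2110 / (6 × 0.6226) = 0.007589
  Wq_B = Lq/λ = 0.007589/10.0 = 0.0007589
  W_B = Wq_B + 1/μ = 0.0007589 + 0.06329 = 0.06405

Since W_A = 0.04566 < W_B = 0.06405, Option A (single fast server) has the shorter time in system.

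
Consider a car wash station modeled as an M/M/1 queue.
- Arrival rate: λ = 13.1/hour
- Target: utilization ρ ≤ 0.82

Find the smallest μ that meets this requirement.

ρ = λ/μ, so μ = λ/ρ
μ ≥ 13.1/0.82 = 15.9756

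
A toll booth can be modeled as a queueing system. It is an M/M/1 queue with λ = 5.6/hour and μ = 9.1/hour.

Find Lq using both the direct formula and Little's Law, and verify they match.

Method 1 (direct): Lq = λ²/(μ(μ-λ)) = 31.36/(9.1 × 3.50) = 0.9846

Method 2 (Little's Law):
W = 1/(μ-λ) = 1/3.50 = 0.28571
Wq = W - 1/μ = 0.28571 - 0.10989 = 0.17582
Lq = λWq = 5.6 × 0.17582 = 0.9846 ✔ (matches Method 1)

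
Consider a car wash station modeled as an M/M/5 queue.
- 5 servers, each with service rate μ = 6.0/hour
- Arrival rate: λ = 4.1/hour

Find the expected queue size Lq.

Traffic intensity: ρ = λ/(cμ) = 4.1/(5×6.0) = 0.1367
Since ρ = 0.1367 < 1, system is stable.
Offered load a = λ/μ = cρ = 4.1/6.0 = 0.6833
P₀ = [ Σₙ₌₀^4 aⁿ/n! + a^5/(5!(1-ρ)) ]⁻¹
Σ = a^0/0! + a^1/1! + a^2/2! + a^3/3! + a^4/4! = 1.0000 + 0.6833 + 0.2335 + 0.05318 + 0.009085 = 1.9791
a^5/(5!(1-ρ)) = 0.1490/(120 × 0.8633) = 0.001438
P₀ = 1/(1.9791 + 0.001438) = 0.5049
Lq = P₀·a^5·ρ / (5!(1-ρ)²) = 0.5049 × 0.1490 × 0.1367 / (120 × 0.7453) = 0.0001150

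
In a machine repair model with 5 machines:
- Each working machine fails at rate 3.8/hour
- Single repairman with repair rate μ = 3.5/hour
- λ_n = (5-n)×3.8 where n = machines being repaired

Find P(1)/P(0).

P(1)/P(0) = ∏_{i=0}^{1-1} λ_i/μ_{i+1}
= (5-0)×3.8/3.5
= 5.4286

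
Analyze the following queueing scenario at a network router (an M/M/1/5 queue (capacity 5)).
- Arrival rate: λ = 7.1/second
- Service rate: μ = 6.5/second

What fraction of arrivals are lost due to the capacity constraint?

ρ = λ/μ = 7.1/6.5 = 1.09231
P₀ = (1-ρ)/(1-ρ^(K+1)) = (1-1.09231)/(1-1.09231^6) = -0.092310/-0.69854 = 0.1321
P_K = P₀×ρ^K = 0.13215 × 1.09231^5 = 0.13215 × 1.5550 = 0.2055
Blocking probability = 20.55%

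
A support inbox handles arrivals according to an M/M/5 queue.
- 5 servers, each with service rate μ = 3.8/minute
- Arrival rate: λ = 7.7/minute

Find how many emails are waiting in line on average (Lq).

Traffic intensity: ρ = λ/(cμ) = 7.7/(5×3.8) = 0.4053
Since ρ = 0.4053 < 1, system is stable.
Offered load a = λ/μ = cρ = 7.7/3.8 = 2.0263
P₀ = [ Σₙ₌₀^4 aⁿ/n! + a^5/(5!(1-ρ)) ]⁻¹
Σ = a^0/0! + a^1/1! + a^2/2! + a^3/3! + a^4/4! = 1.0000 + 2.0263 + 2.0530 + 1.3867 + 0.70245 = 7.1684
a^5/(5!(1-ρ)) = 34.1614/(120 × 0.5947) = 0.4787
P₀ = 1/(7.1684 + 0.4787) = 0.1308
Lq = P₀·a^5·ρ / (5!(1-ρ)²) = 0.13077 × 34.1614 × 0.40526 / (120 × 0.35371) = 0.04265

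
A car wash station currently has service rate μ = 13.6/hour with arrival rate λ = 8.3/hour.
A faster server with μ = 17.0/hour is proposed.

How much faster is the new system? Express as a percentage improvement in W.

System 1: ρ₁ = 8.3/13.6 = 0.6103, W₁ = 1/(13.6-8.3) = 0.18868
System 2: ρ₂ = 8.3/17.0 = 0.4882, W₂ = 1/(17.0-8.3) = 0.11494
Improvement: (W₁-W₂)/W₁ = (0.18868-0.11494)/0.18868 = 39.08%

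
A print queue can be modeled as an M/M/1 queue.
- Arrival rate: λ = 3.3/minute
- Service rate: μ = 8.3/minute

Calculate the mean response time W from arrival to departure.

First, compute utilization: ρ = λ/μ = 3.3/8.3 = 0.3976
For M/M/1: W = 1/(μ-λ)
W = 1/(8.3-3.3) = 1/5.00
W = 0.2000 minutes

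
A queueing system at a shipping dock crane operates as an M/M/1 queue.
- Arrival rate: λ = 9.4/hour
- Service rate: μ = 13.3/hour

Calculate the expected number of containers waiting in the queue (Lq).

ρ = λ/μ = 9.4/13.3 = 0.7068
For M/M/1: Lq = λ²/(μ(μ-λ))
Lq = 88.36/(13.3 × 3.90)
Lq = 1.7035 containers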